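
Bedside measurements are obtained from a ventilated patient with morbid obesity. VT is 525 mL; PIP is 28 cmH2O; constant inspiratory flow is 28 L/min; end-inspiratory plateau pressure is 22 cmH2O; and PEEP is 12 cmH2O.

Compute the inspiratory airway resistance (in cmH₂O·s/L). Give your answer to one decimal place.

Flow: 28 L/min ÷ 60 = 0.4667 L/s.
Raw = (PIP − Pplat) / flow = (28 − 22) / 0.4667 = 6.0 / 0.4667 = 12.856 cmH2O·s/L.

12.9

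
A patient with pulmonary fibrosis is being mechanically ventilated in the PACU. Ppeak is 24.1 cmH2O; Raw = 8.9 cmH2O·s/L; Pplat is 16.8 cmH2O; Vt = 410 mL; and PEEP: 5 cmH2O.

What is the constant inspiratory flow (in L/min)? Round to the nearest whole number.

49

flow = (PIP − Pplat) / Raw = (24.1 − 16.8) / 8.9 = 0.8202 L/s × 60 = 49.212 L/min.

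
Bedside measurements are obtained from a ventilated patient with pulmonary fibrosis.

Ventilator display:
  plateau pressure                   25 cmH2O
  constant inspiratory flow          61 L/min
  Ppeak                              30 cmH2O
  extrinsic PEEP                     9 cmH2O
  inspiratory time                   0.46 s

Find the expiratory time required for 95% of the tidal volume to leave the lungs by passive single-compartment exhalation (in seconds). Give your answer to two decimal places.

0.43

Flow: 61 L/min ÷ 60 = 1.0167 L/s.
Vt = flow × Ti = 1.0167 L/s × 0.46 s × 1000 mL/L = 467.68 mL.
R = (PIP − Pplat)/V̇ = (30 − 25) / 1.0167 = 5.0/1.0167 = 4.918 cmH2O·s/L.
C = Vt/(Pplat − PEEP) = 467.68 / (25 − 9) = 467.68/16.0 = 29.23 mL/cmH2O.
τ = R × C = 4.918 × 0.02923 L/cmH2O = 0.1438 s.
t = −τ·ln(1 − 0.95) = −0.1438·ln(0.05) = 0.4308 s.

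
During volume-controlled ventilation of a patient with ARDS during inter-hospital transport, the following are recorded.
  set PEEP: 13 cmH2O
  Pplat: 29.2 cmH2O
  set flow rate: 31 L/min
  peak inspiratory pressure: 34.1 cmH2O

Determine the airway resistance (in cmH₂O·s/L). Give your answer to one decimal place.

Flow: 31 L/min ÷ 60 = 0.5167 L/s.
Raw = (PIP − Pplat) / flow = (34.1 − 29.2) / 0.5167 = 4.9 / 0.5167 = 9.483 cmH2O·s/L.

9.5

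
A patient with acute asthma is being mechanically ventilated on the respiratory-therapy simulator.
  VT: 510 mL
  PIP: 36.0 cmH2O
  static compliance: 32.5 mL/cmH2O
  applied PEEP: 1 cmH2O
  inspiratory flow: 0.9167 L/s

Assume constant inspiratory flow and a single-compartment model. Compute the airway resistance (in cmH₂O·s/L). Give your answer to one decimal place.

21.1

Equation of motion (constant flow): PIP = Vt/C + R·V̇ + PEEP.
R·V̇ = PIP − Vt/C − PEEP = 36.0 − 510/32.5 − 1 = 36.0 − 15.692 − 1 = 19.308 cmH2O.
R = 19.308 / 0.9167 = 21.063 cmH2O·s/L.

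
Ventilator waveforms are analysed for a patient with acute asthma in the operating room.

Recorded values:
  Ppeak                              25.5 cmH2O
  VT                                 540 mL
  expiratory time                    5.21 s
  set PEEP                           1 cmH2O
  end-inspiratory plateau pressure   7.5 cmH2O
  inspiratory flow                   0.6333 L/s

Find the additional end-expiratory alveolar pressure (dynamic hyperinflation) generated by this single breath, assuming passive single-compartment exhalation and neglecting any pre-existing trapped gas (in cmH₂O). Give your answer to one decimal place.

0.7

R = (PIP − Pplat)/V̇ = (25.5 − 7.5) / 0.6333 = 18.0/0.6333 = 28.423 cmH2O·s/L.
C = Vt/(Pplat − PEEP) = 540.0 / (7.5 − 1) = 540.0/6.5 = 83.077 mL/cmH2O.
τ = R × C = 28.423 × 0.08308 L/cmH2O = 2.361 s.
Fraction remaining = e^(−Te/τ) = e^(−5.21/2.361) = 0.1101; trapped volume = 540.0 × 0.1101 = 59.454 mL.
Additional alveolar pressure from trapping ≈ V_trapped / C = 59.454 / 83.077 = 0.7156 cmH2O.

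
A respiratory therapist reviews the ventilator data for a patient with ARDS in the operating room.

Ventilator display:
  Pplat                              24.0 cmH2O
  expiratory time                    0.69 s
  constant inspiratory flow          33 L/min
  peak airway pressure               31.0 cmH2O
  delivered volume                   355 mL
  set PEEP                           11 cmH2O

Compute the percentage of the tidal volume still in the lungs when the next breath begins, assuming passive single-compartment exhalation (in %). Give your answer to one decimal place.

13.7

Flow: 33 L/min ÷ 60 = 0.55 L/s.
R = (PIP − Pplat)/V̇ = (31.0 − 24.0) / 0.55 = 7.0/0.55 = 12.727 cmH2O·s/L.
C = Vt/(Pplat − PEEP) = 355.0 / (24.0 − 11) = 355.0/13.0 = 27.308 mL/cmH2O.
τ = R × C = 12.727 × 0.02731 L/cmH2O = 0.3476 s.
Fraction remaining at end-expiration = e^(−Te/τ) = e^(−0.69/0.3476) = 0.1374 → 13.74%.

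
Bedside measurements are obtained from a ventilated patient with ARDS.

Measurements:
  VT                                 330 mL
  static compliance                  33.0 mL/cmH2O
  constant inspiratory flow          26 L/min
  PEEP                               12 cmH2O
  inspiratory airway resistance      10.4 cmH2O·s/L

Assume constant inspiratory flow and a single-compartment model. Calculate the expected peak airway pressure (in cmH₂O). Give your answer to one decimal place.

Flow: 26 L/min ÷ 60 = 0.4333 L/s.
Equation of motion (constant flow): PIP = Vt/C + R·V̇ + PEEP.
PIP = 330/33.0 + 10.4×0.4333 + 12 = 10.0 + 4.506 + 12 = 26.506 cmH2O.

26.5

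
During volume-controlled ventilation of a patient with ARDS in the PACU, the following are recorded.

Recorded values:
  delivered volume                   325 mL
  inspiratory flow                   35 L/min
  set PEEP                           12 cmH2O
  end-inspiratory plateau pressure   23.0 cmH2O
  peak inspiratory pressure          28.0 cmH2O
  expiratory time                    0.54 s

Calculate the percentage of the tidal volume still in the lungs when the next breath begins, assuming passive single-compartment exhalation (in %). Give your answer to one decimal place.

Flow: 35 L/min ÷ 60 = 0.5833 L/s.
R = (PIP − Pplat)/V̇ = (28.0 − 23.0) / 0.5833 = 5.0/0.5833 = 8.572 cmH2O·s/L.
C = Vt/(Pplat − PEEP) = 325.0 / (23.0 − 12) = 325.0/11.0 = 29.545 mL/cmH2O.
τ = R × C = 8.572 × 0.02955 L/cmH2O = 0.2533 s.
Fraction remaining at end-expiration = e^(−Te/τ) = e^(−0.54/0.2533) = 0.1186 → 11.86%.

11.9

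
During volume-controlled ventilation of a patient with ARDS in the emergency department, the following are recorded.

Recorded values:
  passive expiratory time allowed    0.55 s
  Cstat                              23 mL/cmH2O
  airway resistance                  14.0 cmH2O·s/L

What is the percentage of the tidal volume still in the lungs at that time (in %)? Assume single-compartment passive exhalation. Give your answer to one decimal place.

τ = R × C = 14.0 × 23 mL/cmH2O = 14.0 × 0.023 L/cmH2O = 0.322 s.
Passive exhalation: V(t)/V₀ = e^(−t/τ) = e^(−0.55/0.322) = 0.1812.
Fraction remaining = 0.1812 → 18.12%.

18.1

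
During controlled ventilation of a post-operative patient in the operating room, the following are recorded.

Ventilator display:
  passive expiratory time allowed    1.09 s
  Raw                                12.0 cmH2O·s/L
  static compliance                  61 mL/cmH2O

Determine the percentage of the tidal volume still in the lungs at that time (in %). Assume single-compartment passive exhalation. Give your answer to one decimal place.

τ = R × C = 12.0 × 61 mL/cmH2O = 12.0 × 0.061 L/cmH2O = 0.732 s.
Passive exhalation: V(t)/V₀ = e^(−t/τ) = e^(−1.09/0.732) = 0.2256.
Fraction remaining = 0.2256 → 22.56%.

22.6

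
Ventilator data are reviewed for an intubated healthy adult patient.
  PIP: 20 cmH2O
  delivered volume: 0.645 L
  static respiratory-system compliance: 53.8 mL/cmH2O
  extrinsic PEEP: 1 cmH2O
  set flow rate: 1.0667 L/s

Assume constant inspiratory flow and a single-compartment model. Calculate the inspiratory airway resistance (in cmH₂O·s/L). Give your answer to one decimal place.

6.6

Equation of motion (constant flow): PIP = Vt/C + R·V̇ + PEEP.
R·V̇ = PIP − Vt/C − PEEP = 20 − 645/53.8 − 1 = 20 − 11.989 − 1 = 7.011 cmH2O.
R = 7.011 / 1.0667 = 6.573 cmH2O·s/L.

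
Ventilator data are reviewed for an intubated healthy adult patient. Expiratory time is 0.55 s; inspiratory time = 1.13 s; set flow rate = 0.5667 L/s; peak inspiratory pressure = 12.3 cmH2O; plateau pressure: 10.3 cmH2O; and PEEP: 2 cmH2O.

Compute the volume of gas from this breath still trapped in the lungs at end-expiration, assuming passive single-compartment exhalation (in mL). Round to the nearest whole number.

85

Vt = flow × Ti = 0.5667 L/s × 1.13 s × 1000 mL/L = 640.37 mL.
R = (PIP − Pplat)/V̇ = (12.3 − 10.3) / 0.5667 = 2.0/0.5667 = 3.529 cmH2O·s/L.
C = Vt/(Pplat − PEEP) = 640.37 / (10.3 − 2) = 640.37/8.3 = 77.153 mL/cmH2O.
τ = R × C = 3.529 × 0.07715 L/cmH2O = 0.2723 s.
Fraction remaining = e^(−Te/τ) = e^(−0.55/0.2723) = 0.1327.
Trapped volume = 640.37 × 0.1327 = 84.977 mL.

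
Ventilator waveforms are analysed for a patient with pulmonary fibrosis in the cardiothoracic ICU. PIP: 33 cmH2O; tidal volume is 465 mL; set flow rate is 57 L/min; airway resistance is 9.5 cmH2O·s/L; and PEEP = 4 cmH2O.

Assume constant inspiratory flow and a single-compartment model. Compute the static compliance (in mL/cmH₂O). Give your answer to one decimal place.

23.3

Flow: 57 L/min ÷ 60 = 0.95 L/s.
Equation of motion (constant flow): PIP = Vt/C + R·V̇ + PEEP.
Vt/C = PIP − R·V̇ − PEEP = 33 − 9.5×0.95 − 4 = 33 − 9.025 − 4 = 19.975 cmH2O.
C = Vt / 19.975 = 465 / 19.975 = 23.279 mL/cmH2O.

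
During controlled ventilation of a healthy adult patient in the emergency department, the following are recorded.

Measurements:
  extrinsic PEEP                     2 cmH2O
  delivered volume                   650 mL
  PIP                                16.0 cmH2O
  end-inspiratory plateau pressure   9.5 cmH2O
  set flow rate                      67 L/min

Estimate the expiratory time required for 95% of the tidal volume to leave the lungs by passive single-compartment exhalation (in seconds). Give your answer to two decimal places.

1.51

Flow: 67 L/min ÷ 60 = 1.1167 L/s.
R = (PIP − Pplat)/V̇ = (16.0 − 9.5) / 1.1167 = 6.5/1.1167 = 5.821 cmH2O·s/L.
C = Vt/(Pplat − PEEP) = 650.0 / (9.5 − 2) = 650.0/7.5 = 86.667 mL/cmH2O.
τ = R × C = 5.821 × 0.08667 L/cmH2O = 0.5045 s.
t = −τ·ln(1 − 0.95) = −0.5045·ln(0.05) = 1.511 s.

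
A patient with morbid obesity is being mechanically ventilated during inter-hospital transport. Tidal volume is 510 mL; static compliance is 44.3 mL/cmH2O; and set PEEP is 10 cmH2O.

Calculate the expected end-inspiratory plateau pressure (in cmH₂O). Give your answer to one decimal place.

Pplat = PEEP + Vt / Cstat = 10 + 510 / 44.3 = 10 + 11.512 = 21.512 cmH2O.

21.5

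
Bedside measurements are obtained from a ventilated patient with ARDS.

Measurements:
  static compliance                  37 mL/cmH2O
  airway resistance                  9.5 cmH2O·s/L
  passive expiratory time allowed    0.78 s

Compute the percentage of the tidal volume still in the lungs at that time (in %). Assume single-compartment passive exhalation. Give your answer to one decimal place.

τ = R × C = 9.5 × 37 mL/cmH2O = 9.5 × 0.037 L/cmH2O = 0.3515 s.
Passive exhalation: V(t)/V₀ = e^(−t/τ) = e^(−0.78/0.3515) = 0.1087.
Fraction remaining = 0.1087 → 10.87%.

10.9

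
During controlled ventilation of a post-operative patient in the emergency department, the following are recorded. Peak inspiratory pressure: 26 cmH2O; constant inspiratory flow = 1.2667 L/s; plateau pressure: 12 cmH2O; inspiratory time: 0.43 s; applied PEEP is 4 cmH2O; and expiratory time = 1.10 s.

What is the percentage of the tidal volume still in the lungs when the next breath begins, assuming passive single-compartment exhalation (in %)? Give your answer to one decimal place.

23.2

Vt = flow × Ti = 1.2667 L/s × 0.43 s × 1000 mL/L = 544.68 mL.
R = (PIP − Pplat)/V̇ = (26 − 12) / 1.2667 = 14.0/1.2667 = 11.052 cmH2O·s/L.
C = Vt/(Pplat − PEEP) = 544.68 / (12 − 4) = 544.68/8.0 = 68.085 mL/cmH2O.
τ = R × C = 11.052 × 0.06809 L/cmH2O = 0.7525 s.
Fraction remaining at end-expiration = e^(−Te/τ) = e^(−1.10/0.7525) = 0.2318 → 23.18%.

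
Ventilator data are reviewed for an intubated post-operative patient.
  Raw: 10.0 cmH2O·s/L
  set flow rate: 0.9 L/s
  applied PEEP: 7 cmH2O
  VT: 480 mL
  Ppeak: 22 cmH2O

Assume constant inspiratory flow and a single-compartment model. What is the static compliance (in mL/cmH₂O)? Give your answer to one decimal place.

Equation of motion (constant flow): PIP = Vt/C + R·V̇ + PEEP.
Vt/C = PIP − R·V̇ − PEEP = 22 − 10.0×0.9 − 7 = 22 − 9.0 − 7 = 6.0 cmH2O.
C = Vt / 6.0 = 480 / 6.0 = 80.0 mL/cmH2O.

80.0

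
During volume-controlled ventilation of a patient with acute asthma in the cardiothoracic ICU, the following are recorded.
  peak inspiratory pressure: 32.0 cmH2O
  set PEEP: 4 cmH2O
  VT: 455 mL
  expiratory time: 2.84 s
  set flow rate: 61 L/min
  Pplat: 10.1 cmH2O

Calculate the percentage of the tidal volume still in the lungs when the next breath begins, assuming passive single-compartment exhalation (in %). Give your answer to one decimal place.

17.1

Flow: 61 L/min ÷ 60 = 1.0167 L/s.
R = (PIP − Pplat)/V̇ = (32.0 − 10.1) / 1.0167 = 21.9/1.0167 = 21.54 cmH2O·s/L.
C = Vt/(Pplat − PEEP) = 455.0 / (10.1 − 4) = 455.0/6.1 = 74.59 mL/cmH2O.
τ = R × C = 21.54 × 0.07459 L/cmH2O = 1.607 s.
Fraction remaining at end-expiration = e^(−Te/τ) = e^(−2.84/1.607) = 0.1708 → 17.08%.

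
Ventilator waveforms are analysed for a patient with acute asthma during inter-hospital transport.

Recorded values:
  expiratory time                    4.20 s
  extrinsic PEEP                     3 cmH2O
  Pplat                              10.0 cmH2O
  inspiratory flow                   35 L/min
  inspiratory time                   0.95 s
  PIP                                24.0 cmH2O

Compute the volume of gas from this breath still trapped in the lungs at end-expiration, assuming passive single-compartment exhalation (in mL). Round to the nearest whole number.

61

Flow: 35 L/min ÷ 60 = 0.5833 L/s.
Vt = flow × Ti = 0.5833 L/s × 0.95 s × 1000 mL/L = 554.14 mL.
R = (PIP − Pplat)/V̇ = (24.0 − 10.0) / 0.5833 = 14.0/0.5833 = 24.001 cmH2O·s/L.
C = Vt/(Pplat − PEEP) = 554.14 / (10.0 − 3) = 554.14/7.0 = 79.163 mL/cmH2O.
τ = R × C = 24.001 × 0.07916 L/cmH2O = 1.9 s.
Fraction remaining = e^(−Te/τ) = e^(−4.20/1.9) = 0.1096.
Trapped volume = 554.14 × 0.1096 = 60.734 mL.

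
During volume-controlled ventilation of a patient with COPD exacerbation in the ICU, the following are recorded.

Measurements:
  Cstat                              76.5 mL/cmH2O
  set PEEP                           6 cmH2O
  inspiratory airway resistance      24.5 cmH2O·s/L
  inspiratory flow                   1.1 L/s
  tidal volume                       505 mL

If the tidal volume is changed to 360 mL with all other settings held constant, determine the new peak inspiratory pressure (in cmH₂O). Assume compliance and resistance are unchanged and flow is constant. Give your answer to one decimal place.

37.7

PIP = Vt/C + R·V̇ + PEEP (constant-flow equation of motion).
Only the elastic term changes: ΔPIP = ΔVt / C = (360 − 505) / 76.5 = -1.895 cmH2O.
Original PIP = 505/76.5 + 24.5×1.1 + 6 = 39.551 cmH2O; new PIP = 39.551 + (-1.895) = 37.656 cmH2O.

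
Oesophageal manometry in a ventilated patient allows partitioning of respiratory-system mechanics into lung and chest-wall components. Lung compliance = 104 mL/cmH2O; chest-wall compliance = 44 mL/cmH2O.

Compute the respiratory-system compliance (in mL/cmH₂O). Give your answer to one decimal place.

30.9

Lung and chest wall are elastances in series: 1/Crs = 1/CL + 1/Ccw.
1/Crs = 1/104 + 1/44 = 0.03234.
Crs = 30.921 mL/cmH2O.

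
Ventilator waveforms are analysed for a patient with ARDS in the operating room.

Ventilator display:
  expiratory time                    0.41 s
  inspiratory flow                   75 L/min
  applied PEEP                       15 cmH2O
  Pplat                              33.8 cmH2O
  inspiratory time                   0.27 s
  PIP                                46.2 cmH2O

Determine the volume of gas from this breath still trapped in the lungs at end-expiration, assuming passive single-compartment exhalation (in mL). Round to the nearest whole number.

34

Flow: 75 L/min ÷ 60 = 1.25 L/s.
Vt = flow × Ti = 1.25 L/s × 0.27 s × 1000 mL/L = 337.5 mL.
R = (PIP − Pplat)/V̇ = (46.2 − 33.8) / 1.25 = 12.4/1.25 = 9.92 cmH2O·s/L.
C = Vt/(Pplat − PEEP) = 337.5 / (33.8 − 15) = 337.5/18.8 = 17.952 mL/cmH2O.
τ = R × C = 9.92 × 0.01795 L/cmH2O = 0.1781 s.
Fraction remaining = e^(−Te/τ) = e^(−0.41/0.1781) = 0.1001.
Trapped volume = 337.5 × 0.1001 = 33.784 mL.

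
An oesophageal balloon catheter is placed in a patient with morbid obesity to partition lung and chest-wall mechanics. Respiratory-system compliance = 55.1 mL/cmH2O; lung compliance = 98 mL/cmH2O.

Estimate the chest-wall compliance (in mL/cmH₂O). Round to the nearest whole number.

1/Ccw = 1/Crs − 1/CL.
1/Ccw = 1/55.1 − 1/98 = 0.007945.
Ccw = 125.87 mL/cmH2O.

126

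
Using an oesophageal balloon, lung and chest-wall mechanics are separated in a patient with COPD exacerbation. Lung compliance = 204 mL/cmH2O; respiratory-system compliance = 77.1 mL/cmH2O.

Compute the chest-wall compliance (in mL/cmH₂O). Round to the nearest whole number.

124

1/Ccw = 1/Crs − 1/CL.
1/Ccw = 1/77.1 − 1/204 = 0.008068.
Ccw = 123.95 mL/cmH2O.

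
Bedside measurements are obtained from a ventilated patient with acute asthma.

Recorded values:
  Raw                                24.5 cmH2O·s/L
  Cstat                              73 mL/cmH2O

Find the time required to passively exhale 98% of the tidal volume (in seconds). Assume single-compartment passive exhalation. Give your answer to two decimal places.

7.00

τ = R × C = 24.5 × 73 mL/cmH2O = 24.5 × 0.073 L/cmH2O = 1.789 s.
Exhaled fraction f = 1 − e^(−t/τ) → t = −τ·ln(1 − f) = −1.789·ln(0.02) = 6.999 s.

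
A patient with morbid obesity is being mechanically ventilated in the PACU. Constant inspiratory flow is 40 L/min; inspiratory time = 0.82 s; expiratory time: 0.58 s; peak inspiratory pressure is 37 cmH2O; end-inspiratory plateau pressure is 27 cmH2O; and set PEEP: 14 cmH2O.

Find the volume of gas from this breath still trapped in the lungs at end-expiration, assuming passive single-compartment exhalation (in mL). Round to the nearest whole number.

Flow: 40 L/min ÷ 60 = 0.6667 L/s.
Vt = flow × Ti = 0.6667 L/s × 0.82 s × 1000 mL/L = 546.69 mL.
R = (PIP − Pplat)/V̇ = (37 − 27) / 0.6667 = 10.0/0.6667 = 14.999 cmH2O·s/L.
C = Vt/(Pplat − PEEP) = 546.69 / (27 − 14) = 546.69/13.0 = 42.053 mL/cmH2O.
τ = R × C = 14.999 × 0.04205 L/cmH2O = 0.6307 s.
Fraction remaining = e^(−Te/τ) = e^(−0.58/0.6307) = 0.3987.
Trapped volume = 546.69 × 0.3987 = 217.97 mL.

218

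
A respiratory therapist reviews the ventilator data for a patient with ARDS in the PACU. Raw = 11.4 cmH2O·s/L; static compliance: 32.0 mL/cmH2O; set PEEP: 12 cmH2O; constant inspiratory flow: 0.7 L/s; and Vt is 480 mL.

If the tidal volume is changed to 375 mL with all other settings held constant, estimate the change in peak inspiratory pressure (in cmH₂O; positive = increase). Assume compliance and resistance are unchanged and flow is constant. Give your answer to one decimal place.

PIP = Vt/C + R·V̇ + PEEP (constant-flow equation of motion).
Only the elastic term changes: ΔPIP = ΔVt / C = (375 − 480) / 32.0 = -3.281 cmH2O.

-3.3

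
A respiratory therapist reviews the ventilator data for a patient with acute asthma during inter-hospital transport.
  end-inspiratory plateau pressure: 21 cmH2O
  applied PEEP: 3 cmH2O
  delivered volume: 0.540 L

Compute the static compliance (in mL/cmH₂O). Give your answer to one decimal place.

30.0

Cstat = Vt / (Pplat − PEEP) = 540 / (21 − 3) = 540 / 18.0 = 30.0 mL/cmH2O.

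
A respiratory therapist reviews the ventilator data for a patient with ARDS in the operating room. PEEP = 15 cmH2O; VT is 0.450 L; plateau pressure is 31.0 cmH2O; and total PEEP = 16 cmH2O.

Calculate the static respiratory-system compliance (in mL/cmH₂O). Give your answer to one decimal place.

30.0

End-expiratory occlusion gives total PEEP = 16 cmH2O (intrinsic PEEP = 16 − 15 = 1). Use total PEEP for the elastic gradient.
Cstat = Vt / (Pplat − PEEPtotal) = 450 / (31.0 − 16) = 450 / 15.0 = 30.0 mL/cmH2O.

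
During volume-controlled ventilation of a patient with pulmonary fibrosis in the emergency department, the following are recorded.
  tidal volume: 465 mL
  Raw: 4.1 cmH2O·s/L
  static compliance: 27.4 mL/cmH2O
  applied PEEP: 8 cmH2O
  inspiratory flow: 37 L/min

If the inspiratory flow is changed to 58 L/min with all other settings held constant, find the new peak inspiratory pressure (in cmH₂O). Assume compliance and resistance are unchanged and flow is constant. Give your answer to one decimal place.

Flow: 37 L/min ÷ 60 = 0.6167 L/s.
New flow: 58 L/min ÷ 60 = 0.9667 L/s.
PIP = Vt/C + R·V̇ + PEEP (constant-flow equation of motion).
Only the resistive term changes: ΔPIP = R × ΔV̇ = 4.1 × (0.9667 − 0.6167) = 4.1 × 0.35 = 1.435 cmH2O.
Original PIP = 465/27.4 + 4.1×0.6167 + 8 = 27.499 cmH2O; new PIP = 27.499 + (1.435) = 28.934 cmH2O.

28.9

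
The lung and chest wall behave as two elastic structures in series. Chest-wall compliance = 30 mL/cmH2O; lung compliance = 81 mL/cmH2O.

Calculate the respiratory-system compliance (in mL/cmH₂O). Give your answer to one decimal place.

Lung and chest wall are elastances in series: 1/Crs = 1/CL + 1/Ccw.
1/Crs = 1/81 + 1/30 = 0.04568.
Crs = 21.891 mL/cmH2O.

21.9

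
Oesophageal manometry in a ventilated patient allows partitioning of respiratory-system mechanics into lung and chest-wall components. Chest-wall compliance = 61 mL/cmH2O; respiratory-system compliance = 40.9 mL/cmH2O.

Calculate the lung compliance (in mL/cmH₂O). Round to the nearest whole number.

124

1/CL = 1/Crs − 1/Ccw.
1/CL = 1/40.9 − 1/61 = 0.008056.
CL = 124.13 mL/cmH2O.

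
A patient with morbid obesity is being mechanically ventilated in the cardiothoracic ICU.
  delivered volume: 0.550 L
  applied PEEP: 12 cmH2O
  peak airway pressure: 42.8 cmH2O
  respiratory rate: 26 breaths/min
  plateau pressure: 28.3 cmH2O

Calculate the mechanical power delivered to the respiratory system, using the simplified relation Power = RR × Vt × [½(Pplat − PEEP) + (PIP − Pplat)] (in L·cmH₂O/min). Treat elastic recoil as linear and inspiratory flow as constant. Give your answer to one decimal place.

Per-breath work = Vt × [½(Pplat−PEEP) + (PIP−Pplat)] = 0.550 × [0.5×16.3 + 14.5] = 0.550 × 22.65 = 12.458 L·cmH2O.
Power = 26 × 12.458 = 323.91 L·cmH2O/min.

323.9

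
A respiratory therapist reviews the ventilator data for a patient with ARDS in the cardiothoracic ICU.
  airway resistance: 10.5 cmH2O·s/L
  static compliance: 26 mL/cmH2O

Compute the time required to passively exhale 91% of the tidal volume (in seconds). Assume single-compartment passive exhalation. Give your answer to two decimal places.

τ = R × C = 10.5 × 26 mL/cmH2O = 10.5 × 0.026 L/cmH2O = 0.273 s.
Exhaled fraction f = 1 − e^(−t/τ) → t = −τ·ln(1 − f) = −0.273·ln(0.09) = 0.6574 s.

0.66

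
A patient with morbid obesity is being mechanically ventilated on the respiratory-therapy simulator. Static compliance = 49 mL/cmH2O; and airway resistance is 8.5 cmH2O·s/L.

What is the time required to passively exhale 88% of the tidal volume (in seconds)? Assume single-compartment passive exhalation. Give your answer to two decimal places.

τ = R × C = 8.5 × 49 mL/cmH2O = 8.5 × 0.049 L/cmH2O = 0.4165 s.
Exhaled fraction f = 1 − e^(−t/τ) → t = −τ·ln(1 − f) = −0.4165·ln(0.12) = 0.8831 s.

0.88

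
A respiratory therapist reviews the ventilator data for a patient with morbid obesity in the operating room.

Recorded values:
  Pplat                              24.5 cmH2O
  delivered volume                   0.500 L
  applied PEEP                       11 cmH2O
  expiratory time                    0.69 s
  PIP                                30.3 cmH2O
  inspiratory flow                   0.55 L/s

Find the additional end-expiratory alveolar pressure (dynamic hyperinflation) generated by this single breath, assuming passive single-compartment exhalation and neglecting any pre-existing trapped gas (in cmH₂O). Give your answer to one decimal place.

R = (PIP − Pplat)/V̇ = (30.3 − 24.5) / 0.55 = 5.8/0.55 = 10.545 cmH2O·s/L.
C = Vt/(Pplat − PEEP) = 500.0 / (24.5 − 11) = 500.0/13.5 = 37.037 mL/cmH2O.
τ = R × C = 10.545 × 0.03704 L/cmH2O = 0.3906 s.
Fraction remaining = e^(−Te/τ) = e^(−0.69/0.3906) = 0.1709; trapped volume = 500.0 × 0.1709 = 85.45 mL.
Additional alveolar pressure from trapping ≈ V_trapped / C = 85.45 / 37.037 = 2.307 cmH2O.

2.3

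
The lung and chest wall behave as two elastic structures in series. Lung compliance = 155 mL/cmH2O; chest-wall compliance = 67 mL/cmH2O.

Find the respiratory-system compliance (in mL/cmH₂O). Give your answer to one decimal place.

Lung and chest wall are elastances in series: 1/Crs = 1/CL + 1/Ccw.
1/Crs = 1/155 + 1/67 = 0.02138.
Crs = 46.773 mL/cmH2O.

46.8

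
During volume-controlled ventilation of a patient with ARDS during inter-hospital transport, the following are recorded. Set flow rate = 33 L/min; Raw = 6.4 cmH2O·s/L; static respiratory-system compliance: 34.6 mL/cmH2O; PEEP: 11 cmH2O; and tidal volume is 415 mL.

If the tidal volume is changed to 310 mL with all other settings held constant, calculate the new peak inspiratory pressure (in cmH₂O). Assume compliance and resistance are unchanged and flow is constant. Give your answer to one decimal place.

23.5

Flow: 33 L/min ÷ 60 = 0.55 L/s.
PIP = Vt/C + R·V̇ + PEEP (constant-flow equation of motion).
Only the elastic term changes: ΔPIP = ΔVt / C = (310 − 415) / 34.6 = -3.035 cmH2O.
Original PIP = 415/34.6 + 6.4×0.55 + 11 = 26.514 cmH2O; new PIP = 26.514 + (-3.035) = 23.479 cmH2O.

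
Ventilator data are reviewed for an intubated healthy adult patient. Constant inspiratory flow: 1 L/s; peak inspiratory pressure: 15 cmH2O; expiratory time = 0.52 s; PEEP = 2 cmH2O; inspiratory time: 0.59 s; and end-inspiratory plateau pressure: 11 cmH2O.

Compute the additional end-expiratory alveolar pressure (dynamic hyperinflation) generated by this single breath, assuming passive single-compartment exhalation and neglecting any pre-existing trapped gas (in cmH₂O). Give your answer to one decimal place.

1.2

Vt = flow × Ti = 1 L/s × 0.59 s × 1000 mL/L = 590.0 mL.
R = (PIP − Pplat)/V̇ = (15 − 11) / 1 = 4.0/1 = 4.0 cmH2O·s/L.
C = Vt/(Pplat − PEEP) = 590.0 / (11 − 2) = 590.0/9.0 = 65.556 mL/cmH2O.
τ = R × C = 4.0 × 0.06556 L/cmH2O = 0.2622 s.
Fraction remaining = e^(−Te/τ) = e^(−0.52/0.2622) = 0.1376; trapped volume = 590.0 × 0.1376 = 81.184 mL.
Additional alveolar pressure from trapping ≈ V_trapped / C = 81.184 / 65.556 = 1.238 cmH2O.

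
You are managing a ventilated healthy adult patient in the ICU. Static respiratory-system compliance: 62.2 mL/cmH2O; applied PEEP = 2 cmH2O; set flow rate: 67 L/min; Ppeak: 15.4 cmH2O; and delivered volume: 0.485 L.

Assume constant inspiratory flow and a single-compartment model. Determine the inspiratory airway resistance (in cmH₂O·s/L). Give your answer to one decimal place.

Flow: 67 L/min ÷ 60 = 1.1167 L/s.
Equation of motion (constant flow): PIP = Vt/C + R·V̇ + PEEP.
R·V̇ = PIP − Vt/C − PEEP = 15.4 − 485/62.2 − 2 = 15.4 − 7.797 − 2 = 5.603 cmH2O.
R = 5.603 / 1.1167 = 5.017 cmH2O·s/L.

5.0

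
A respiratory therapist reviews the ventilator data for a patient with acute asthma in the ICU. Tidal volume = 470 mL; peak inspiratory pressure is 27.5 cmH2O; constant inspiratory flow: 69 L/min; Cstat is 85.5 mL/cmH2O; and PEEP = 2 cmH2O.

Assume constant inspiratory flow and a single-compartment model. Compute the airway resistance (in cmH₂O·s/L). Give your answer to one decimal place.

17.4

Flow: 69 L/min ÷ 60 = 1.15 L/s.
Equation of motion (constant flow): PIP = Vt/C + R·V̇ + PEEP.
R·V̇ = PIP − Vt/C − PEEP = 27.5 − 470/85.5 − 2 = 27.5 − 5.497 − 2 = 20.003 cmH2O.
R = 20.003 / 1.15 = 17.394 cmH2O·s/L.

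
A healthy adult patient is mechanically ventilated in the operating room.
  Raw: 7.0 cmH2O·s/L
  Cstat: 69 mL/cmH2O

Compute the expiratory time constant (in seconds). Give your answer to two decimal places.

0.48

τ = R × C = 7.0 × 69 mL/cmH2O = 7.0 × 0.069 L/cmH2O = 0.483 s.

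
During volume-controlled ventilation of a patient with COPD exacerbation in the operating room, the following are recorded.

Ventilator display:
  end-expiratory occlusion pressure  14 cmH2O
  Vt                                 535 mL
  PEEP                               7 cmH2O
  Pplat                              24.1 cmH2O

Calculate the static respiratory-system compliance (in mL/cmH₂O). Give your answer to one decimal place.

53.0

End-expiratory occlusion gives total PEEP = 14 cmH2O (intrinsic PEEP = 14 − 7 = 7). Use total PEEP for the elastic gradient.
Cstat = Vt / (Pplat − PEEPtotal) = 535 / (24.1 − 14) = 535 / 10.1 = 52.97 mL/cmH2O.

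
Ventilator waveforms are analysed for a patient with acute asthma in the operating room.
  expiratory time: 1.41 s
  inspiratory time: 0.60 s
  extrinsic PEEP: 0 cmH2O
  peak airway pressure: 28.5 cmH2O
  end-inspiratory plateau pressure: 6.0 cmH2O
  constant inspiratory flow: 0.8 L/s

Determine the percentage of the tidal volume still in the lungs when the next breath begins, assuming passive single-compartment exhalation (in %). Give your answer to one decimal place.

53.4

Vt = flow × Ti = 0.8 L/s × 0.60 s × 1000 mL/L = 480.0 mL.
R = (PIP − Pplat)/V̇ = (28.5 − 6.0) / 0.8 = 22.5/0.8 = 28.125 cmH2O·s/L.
C = Vt/(Pplat − PEEP) = 480.0 / (6.0 − 0) = 480.0/6.0 = 80.0 mL/cmH2O.
τ = R × C = 28.125 × 0.08 L/cmH2O = 2.25 s.
Fraction remaining at end-expiration = e^(−Te/τ) = e^(−1.41/2.25) = 0.5344 → 53.44%.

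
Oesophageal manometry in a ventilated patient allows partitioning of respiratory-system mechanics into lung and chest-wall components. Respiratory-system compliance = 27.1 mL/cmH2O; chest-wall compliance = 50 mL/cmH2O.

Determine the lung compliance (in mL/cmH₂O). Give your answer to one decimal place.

1/CL = 1/Crs − 1/Ccw.
1/CL = 1/27.1 − 1/50 = 0.0169.
CL = 59.172 mL/cmH2O.

59.2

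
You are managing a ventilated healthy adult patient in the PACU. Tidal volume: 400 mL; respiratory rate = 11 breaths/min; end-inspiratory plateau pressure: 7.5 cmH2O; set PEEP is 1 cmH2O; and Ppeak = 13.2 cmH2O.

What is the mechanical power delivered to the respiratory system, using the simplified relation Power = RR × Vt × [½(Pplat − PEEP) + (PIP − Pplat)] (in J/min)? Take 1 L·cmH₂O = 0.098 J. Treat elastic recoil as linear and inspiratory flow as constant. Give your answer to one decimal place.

3.9

Per-breath work = Vt × [½(Pplat−PEEP) + (PIP−Pplat)] = 0.400 × [0.5×6.5 + 5.7] = 0.400 × 8.95 = 3.58 L·cmH2O.
Power = 11 × 3.58 = 39.38 L·cmH2O/min.
× 0.098 J/(L·cmH2O) → 3.859 J/min.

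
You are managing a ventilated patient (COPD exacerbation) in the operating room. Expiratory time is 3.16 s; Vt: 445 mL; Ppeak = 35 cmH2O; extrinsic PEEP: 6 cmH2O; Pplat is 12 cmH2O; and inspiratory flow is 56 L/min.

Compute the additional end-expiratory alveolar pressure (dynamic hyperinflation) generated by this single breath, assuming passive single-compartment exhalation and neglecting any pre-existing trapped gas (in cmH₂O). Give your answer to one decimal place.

Flow: 56 L/min ÷ 60 = 0.9333 L/s.
R = (PIP − Pplat)/V̇ = (35 − 12) / 0.9333 = 23.0/0.9333 = 24.644 cmH2O·s/L.
C = Vt/(Pplat − PEEP) = 445.0 / (12 − 6) = 445.0/6.0 = 74.167 mL/cmH2O.
τ = R × C = 24.644 × 0.07417 L/cmH2O = 1.828 s.
Fraction remaining = e^(−Te/τ) = e^(−3.16/1.828) = 0.1775; trapped volume = 445.0 × 0.1775 = 78.988 mL.
Additional alveolar pressure from trapping ≈ V_trapped / C = 78.988 / 74.167 = 1.065 cmH2O.

1.1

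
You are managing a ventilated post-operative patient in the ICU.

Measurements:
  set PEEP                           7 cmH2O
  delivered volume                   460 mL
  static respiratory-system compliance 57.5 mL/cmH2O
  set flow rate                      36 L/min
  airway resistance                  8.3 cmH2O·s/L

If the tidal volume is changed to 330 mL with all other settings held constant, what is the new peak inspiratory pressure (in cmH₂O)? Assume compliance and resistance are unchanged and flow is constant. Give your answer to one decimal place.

Flow: 36 L/min ÷ 60 = 0.6 L/s.
PIP = Vt/C + R·V̇ + PEEP (constant-flow equation of motion).
Only the elastic term changes: ΔPIP = ΔVt / C = (330 − 460) / 57.5 = -2.261 cmH2O.
Original PIP = 460/57.5 + 8.3×0.6 + 7 = 19.98 cmH2O; new PIP = 19.98 + (-2.261) = 17.719 cmH2O.

17.7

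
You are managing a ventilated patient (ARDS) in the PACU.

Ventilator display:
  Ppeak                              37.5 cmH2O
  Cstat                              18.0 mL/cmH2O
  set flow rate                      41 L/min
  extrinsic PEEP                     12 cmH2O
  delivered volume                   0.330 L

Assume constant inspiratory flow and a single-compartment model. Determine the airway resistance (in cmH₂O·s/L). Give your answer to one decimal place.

10.5

Flow: 41 L/min ÷ 60 = 0.6833 L/s.
Equation of motion (constant flow): PIP = Vt/C + R·V̇ + PEEP.
R·V̇ = PIP − Vt/C − PEEP = 37.5 − 330/18.0 − 12 = 37.5 − 18.333 − 12 = 7.167 cmH2O.
R = 7.167 / 0.6833 = 10.489 cmH2O·s/L.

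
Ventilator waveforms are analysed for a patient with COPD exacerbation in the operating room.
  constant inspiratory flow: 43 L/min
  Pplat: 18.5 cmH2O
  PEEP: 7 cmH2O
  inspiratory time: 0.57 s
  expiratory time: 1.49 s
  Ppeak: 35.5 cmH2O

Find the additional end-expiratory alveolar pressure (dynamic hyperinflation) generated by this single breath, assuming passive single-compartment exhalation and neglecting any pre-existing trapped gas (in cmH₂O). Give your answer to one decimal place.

2.0

Flow: 43 L/min ÷ 60 = 0.7167 L/s.
Vt = flow × Ti = 0.7167 L/s × 0.57 s × 1000 mL/L = 408.52 mL.
R = (PIP − Pplat)/V̇ = (35.5 − 18.5) / 0.7167 = 17.0/0.7167 = 23.72 cmH2O·s/L.
C = Vt/(Pplat − PEEP) = 408.52 / (18.5 − 7) = 408.52/11.5 = 35.523 mL/cmH2O.
τ = R × C = 23.72 × 0.03552 L/cmH2O = 0.8425 s.
Fraction remaining = e^(−Te/τ) = e^(−1.49/0.8425) = 0.1706; trapped volume = 408.52 × 0.1706 = 69.694 mL.
Additional alveolar pressure from trapping ≈ V_trapped / C = 69.694 / 35.523 = 1.962 cmH2O.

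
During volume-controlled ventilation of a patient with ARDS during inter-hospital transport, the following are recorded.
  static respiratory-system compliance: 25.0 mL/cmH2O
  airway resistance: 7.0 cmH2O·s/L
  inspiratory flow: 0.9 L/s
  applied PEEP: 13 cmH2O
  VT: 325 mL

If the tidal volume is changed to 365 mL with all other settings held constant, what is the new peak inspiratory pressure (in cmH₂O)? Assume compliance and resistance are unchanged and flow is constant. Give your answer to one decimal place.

33.9

PIP = Vt/C + R·V̇ + PEEP (constant-flow equation of motion).
Only the elastic term changes: ΔPIP = ΔVt / C = (365 − 325) / 25.0 = 1.6 cmH2O.
Original PIP = 325/25.0 + 7.0×0.9 + 13 = 32.3 cmH2O; new PIP = 32.3 + (1.6) = 33.9 cmH2O.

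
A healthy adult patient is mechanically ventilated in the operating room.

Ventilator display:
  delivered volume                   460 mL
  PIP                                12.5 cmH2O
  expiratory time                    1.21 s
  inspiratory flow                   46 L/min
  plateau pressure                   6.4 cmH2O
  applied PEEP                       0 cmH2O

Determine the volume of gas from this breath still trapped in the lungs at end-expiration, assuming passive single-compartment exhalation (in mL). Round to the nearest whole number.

Flow: 46 L/min ÷ 60 = 0.7667 L/s.
R = (PIP − Pplat)/V̇ = (12.5 − 6.4) / 0.7667 = 6.1/0.7667 = 7.956 cmH2O·s/L.
C = Vt/(Pplat − PEEP) = 460.0 / (6.4 − 0) = 460.0/6.4 = 71.875 mL/cmH2O.
τ = R × C = 7.956 × 0.07188 L/cmH2O = 0.5719 s.
Fraction remaining = e^(−Te/τ) = e^(−1.21/0.5719) = 0.1205.
Trapped volume = 460.0 × 0.1205 = 55.43 mL.

55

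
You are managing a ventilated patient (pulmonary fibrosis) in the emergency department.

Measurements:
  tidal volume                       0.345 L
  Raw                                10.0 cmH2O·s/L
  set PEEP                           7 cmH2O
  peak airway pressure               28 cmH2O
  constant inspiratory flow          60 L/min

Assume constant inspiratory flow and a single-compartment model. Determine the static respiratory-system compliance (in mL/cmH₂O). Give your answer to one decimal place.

Flow: 60 L/min ÷ 60 = 1 L/s.
Equation of motion (constant flow): PIP = Vt/C + R·V̇ + PEEP.
Vt/C = PIP − R·V̇ − PEEP = 28 − 10.0×1 − 7 = 28 − 10.0 − 7 = 11.0 cmH2O.
C = Vt / 11.0 = 345 / 11.0 = 31.364 mL/cmH2O.

31.4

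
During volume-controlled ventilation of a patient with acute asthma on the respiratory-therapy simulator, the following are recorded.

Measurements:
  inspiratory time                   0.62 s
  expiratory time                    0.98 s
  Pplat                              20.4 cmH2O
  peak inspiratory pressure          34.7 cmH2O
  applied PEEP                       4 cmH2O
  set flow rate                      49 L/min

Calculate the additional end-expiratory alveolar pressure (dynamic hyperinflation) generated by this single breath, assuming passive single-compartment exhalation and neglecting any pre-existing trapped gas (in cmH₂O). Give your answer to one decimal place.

Flow: 49 L/min ÷ 60 = 0.8167 L/s.
Vt = flow × Ti = 0.8167 L/s × 0.62 s × 1000 mL/L = 506.35 mL.
R = (PIP − Pplat)/V̇ = (34.7 − 20.4) / 0.8167 = 14.3/0.8167 = 17.509 cmH2O·s/L.
C = Vt/(Pplat − PEEP) = 506.35 / (20.4 − 4) = 506.35/16.4 = 30.875 mL/cmH2O.
τ = R × C = 17.509 × 0.03088 L/cmH2O = 0.5407 s.
Fraction remaining = e^(−Te/τ) = e^(−0.98/0.5407) = 0.1633; trapped volume = 506.35 × 0.1633 = 82.687 mL.
Additional alveolar pressure from trapping ≈ V_trapped / C = 82.687 / 30.875 = 2.678 cmH2O.

2.7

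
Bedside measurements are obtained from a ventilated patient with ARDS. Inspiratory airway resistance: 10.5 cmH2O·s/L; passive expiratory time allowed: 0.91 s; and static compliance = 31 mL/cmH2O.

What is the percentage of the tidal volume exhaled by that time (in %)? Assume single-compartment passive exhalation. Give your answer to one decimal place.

τ = R × C = 10.5 × 31 mL/cmH2O = 10.5 × 0.031 L/cmH2O = 0.3255 s.
Passive exhalation: V(t)/V₀ = e^(−t/τ) = e^(−0.91/0.3255) = 0.06107.
Fraction exhaled = 1 − 0.06107 = 0.9389 → 93.89%.

93.9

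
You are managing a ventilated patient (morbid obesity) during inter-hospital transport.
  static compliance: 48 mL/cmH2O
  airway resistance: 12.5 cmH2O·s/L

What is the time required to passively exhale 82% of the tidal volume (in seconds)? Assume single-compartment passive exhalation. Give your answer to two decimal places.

τ = R × C = 12.5 × 48 mL/cmH2O = 12.5 × 0.048 L/cmH2O = 0.6 s.
Exhaled fraction f = 1 − e^(−t/τ) → t = −τ·ln(1 − f) = −0.6·ln(0.18) = 1.029 s.

1.03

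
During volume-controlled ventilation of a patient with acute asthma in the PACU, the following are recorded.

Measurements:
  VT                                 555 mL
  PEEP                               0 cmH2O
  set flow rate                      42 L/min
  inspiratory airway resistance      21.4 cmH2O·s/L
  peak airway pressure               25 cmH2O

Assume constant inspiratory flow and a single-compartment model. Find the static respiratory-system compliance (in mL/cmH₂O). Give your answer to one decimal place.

55.4

Flow: 42 L/min ÷ 60 = 0.7 L/s.
Equation of motion (constant flow): PIP = Vt/C + R·V̇ + PEEP.
Vt/C = PIP − R·V̇ − PEEP = 25 − 21.4×0.7 − 0 = 25 − 14.98 − 0 = 10.02 cmH2O.
C = Vt / 10.02 = 555 / 10.02 = 55.389 mL/cmH2O.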